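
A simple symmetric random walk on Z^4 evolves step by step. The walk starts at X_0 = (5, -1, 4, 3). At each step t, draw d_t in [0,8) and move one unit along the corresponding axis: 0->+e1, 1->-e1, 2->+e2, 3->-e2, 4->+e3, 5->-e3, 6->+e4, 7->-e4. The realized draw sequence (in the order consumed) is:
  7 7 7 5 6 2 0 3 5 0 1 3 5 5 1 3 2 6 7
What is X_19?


t=0: X=(5, -1, 4, 3), d=7 → -e4, X_1=(5, -1, 4, 2)
t=1: X=(5, -1, 4, 2), d=7 → -e4, X_2=(5, -1, 4, 1)
t=2: X=(5, -1, 4, 1), d=7 → -e4, X_3=(5, -1, 4, 0)
t=3: X=(5, -1, 4, 0), d=5 → -e3, X_4=(5, -1, 3, 0)
t=4: X=(5, -1, 3, 0), d=6 → +e4, X_5=(5, -1, 3, 1)
t=5: X=(5, -1, 3, 1), d=2 → +e2, X_6=(5, 0, 3, 1)
t=6: X=(5, 0, 3, 1), d=0 → +e1, X_7=(6, 0, 3, 1)
t=7: X=(6, 0, 3, 1), d=3 → -e2, X_8=(6, -1, 3, 1)
t=8: X=(6, -1, 3, 1), d=5 → -e3, X_9=(6, -1, 2, 1)
t=9: X=(6, -1, 2, 1), d=0 → +e1, X_10=(7, -1, 2, 1)
t=10: X=(7, -1, 2, 1), d=1 → -e1, X_11=(6, -1, 2, 1)
t=11: X=(6, -1, 2, 1), d=3 → -e2, X_12=(6, -2, 2, 1)
t=12: X=(6, -2, 2, 1), d=5 → -e3, X_13=(6, -2, 1, 1)
t=13: X=(6, -2, 1, 1), d=5 → -e3, X_14=(6, -2, 0, 1)
t=14: X=(6, -2, 0, 1), d=1 → -e1, X_15=(5, -2, 0, 1)
t=15: X=(5, -2, 0, 1), d=3 → -e2, X_16=(5, -3, 0, 1)
t=16: X=(5, -3, 0, 1), d=2 → +e2, X_17=(5, -2, 0, 1)
t=17: X=(5, -2, 0, 1), d=6 → +e4, X_18=(5, -2, 0, 2)
t=18: X=(5, -2, 0, 2), d=7 → -e4, X_19=(5, -2, 0, 1)

(5, -2, 0, 1)


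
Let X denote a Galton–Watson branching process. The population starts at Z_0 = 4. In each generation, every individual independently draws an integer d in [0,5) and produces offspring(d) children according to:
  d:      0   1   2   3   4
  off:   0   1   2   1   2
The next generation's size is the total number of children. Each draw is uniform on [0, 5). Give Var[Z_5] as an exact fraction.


Outcome values over d=0..4: [0, 1, 2, 1, 2]
Σy = 6, Σy² = 10, M = 5
μ = 6/5 = 6/5,  σ² = 10/5 − (6/5)² = 14/25
V_0 = 0, E_0 = 4
V_1 = 14/25·E_0 + (6/5)²·V_0 = 56/25;  E_1 = 24/5
V_2 = 14/25·E_1 + (6/5)²·V_1 = 3696/625;  E_2 = 144/25
V_3 = 14/25·E_2 + (6/5)²·V_2 = 183456/15625;  E_3 = 864/125
V_4 = 14/25·E_3 + (6/5)²·V_3 = 8116416/390625;  E_4 = 5184/625
V_5 = 14/25·E_4 + (6/5)²·V_4 = 337550976/9765625;  E_5 = 31104/3125

337550976/9765625


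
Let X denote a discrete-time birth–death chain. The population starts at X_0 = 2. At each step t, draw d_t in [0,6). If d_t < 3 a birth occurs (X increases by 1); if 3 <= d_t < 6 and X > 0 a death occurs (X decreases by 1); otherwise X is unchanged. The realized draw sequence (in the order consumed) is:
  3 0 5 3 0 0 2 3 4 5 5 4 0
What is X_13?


t=0: X=2, d=3 → death, X_1=1
t=1: X=1, d=0 → birth, X_2=2
t=2: X=2, d=5 → death, X_3=1
t=3: X=1, d=3 → death, X_4=0
t=4: X=0, d=0 → birth, X_5=1
t=5: X=1, d=0 → birth, X_6=2
t=6: X=2, d=2 → birth, X_7=3
t=7: X=3, d=3 → death, X_8=2
t=8: X=2, d=4 → death, X_9=1
t=9: X=1, d=5 → death, X_10=0
t=10: X=0, d=5 → hold, X_11=0
t=11: X=0, d=4 → hold, X_12=0
t=12: X=0, d=0 → birth, X_13=1

1


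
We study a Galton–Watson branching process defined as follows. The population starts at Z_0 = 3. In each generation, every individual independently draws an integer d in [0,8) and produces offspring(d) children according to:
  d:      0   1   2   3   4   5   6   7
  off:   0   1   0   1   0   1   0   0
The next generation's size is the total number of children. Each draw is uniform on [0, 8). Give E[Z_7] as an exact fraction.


Outcome values over d=0..7: [0, 1, 0, 1, 0, 1, 0, 0]
Σy = 3, Σy² = 3, M = 8
μ = 3/8 = 3/8,  σ² = 3/8 − (3/8)² = 15/64
E[Z_0] = 3
E[Z_1] = 3/8·E[Z_0] = 9/8
E[Z_2] = 3/8·E[Z_1] = 27/64
E[Z_3] = 3/8·E[Z_2] = 81/512
E[Z_4] = 3/8·E[Z_3] = 243/4096
E[Z_5] = 3/8·E[Z_4] = 729/32768
E[Z_6] = 3/8·E[Z_5] = 2187/262144
E[Z_7] = 3/8·E[Z_6] = 6561/2097152

6561/2097152


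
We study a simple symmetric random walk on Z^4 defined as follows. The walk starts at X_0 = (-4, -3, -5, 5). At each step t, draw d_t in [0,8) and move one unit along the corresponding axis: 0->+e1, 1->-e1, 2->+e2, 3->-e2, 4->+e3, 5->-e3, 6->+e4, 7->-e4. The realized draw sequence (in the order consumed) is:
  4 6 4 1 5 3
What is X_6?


(-5, -4, -4, 6)

t=0: X=(-4, -3, -5, 5), d=4 → +e3, X_1=(-4, -3, -4, 5)
t=1: X=(-4, -3, -4, 5), d=6 → +e4, X_2=(-4, -3, -4, 6)
t=2: X=(-4, -3, -4, 6), d=4 → +e3, X_3=(-4, -3, -3, 6)
t=3: X=(-4, -3, -3, 6), d=1 → -e1, X_4=(-5, -3, -3, 6)
t=4: X=(-5, -3, -3, 6), d=5 → -e3, X_5=(-5, -3, -4, 6)
t=5: X=(-5, -3, -4, 6), d=3 → -e2, X_6=(-5, -4, -4, 6)


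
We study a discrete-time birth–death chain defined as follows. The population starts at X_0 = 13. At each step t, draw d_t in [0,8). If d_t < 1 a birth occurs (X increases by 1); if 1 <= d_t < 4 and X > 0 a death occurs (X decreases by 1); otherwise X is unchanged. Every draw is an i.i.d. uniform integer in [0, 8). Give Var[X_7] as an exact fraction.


X can drop by at most 1 per step and X_0 = 13 > T = 7, so X_t >= 13 − t >= 6 > 0 for every t <= 7: the floor at 0 (the 'and X > 0' condition) never binds. Hence X_7 = X_0 + Σ_{t<7} Y_t with i.i.d. increments Y_t = y(d_t) ∈ {+1, −1, 0}.
Outcome values over d=0..7: [1, -1, -1, -1, 0, 0, 0, 0]
Σy = -2, Σy² = 4, M = 8
μ = -2/8 = -1/4,  σ² = 4/8 − (-1/4)² = 7/16
Independent increments: Var[X_7] = 7·σ² = 7·(7/16) = 49/16

49/16


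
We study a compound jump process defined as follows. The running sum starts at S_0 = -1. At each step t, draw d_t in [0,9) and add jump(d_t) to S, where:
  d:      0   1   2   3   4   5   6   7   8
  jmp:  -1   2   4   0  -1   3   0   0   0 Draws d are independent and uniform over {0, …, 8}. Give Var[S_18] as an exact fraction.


460/9

Outcome values over d=0..8: [-1, 2, 4, 0, -1, 3, 0, 0, 0]
Σy = 7, Σy² = 31, M = 9
μ = 7/9 = 7/9,  σ² = 31/9 − (7/9)² = 230/81
Independent increments: Var[S_18] = 18·σ² = 18·(230/81) = 460/9


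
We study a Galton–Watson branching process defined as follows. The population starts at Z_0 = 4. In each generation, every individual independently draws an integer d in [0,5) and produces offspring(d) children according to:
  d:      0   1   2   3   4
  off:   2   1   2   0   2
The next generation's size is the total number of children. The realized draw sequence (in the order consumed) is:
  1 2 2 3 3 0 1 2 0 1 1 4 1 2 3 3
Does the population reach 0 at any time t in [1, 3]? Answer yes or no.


gen 0: Z_0=4, draws=[1, 2, 2, 3], offspring=[1, 2, 2, 0], Z_1=5
gen 1: Z_1=5, draws=[3, 0, 1, 2, 0], offspring=[0, 2, 1, 2, 2], Z_2=7
gen 2: Z_2=7, draws=[1, 1, 4, 1, 2, 3, 3], offspring=[1, 1, 2, 1, 2, 0, 0], Z_3=7

no


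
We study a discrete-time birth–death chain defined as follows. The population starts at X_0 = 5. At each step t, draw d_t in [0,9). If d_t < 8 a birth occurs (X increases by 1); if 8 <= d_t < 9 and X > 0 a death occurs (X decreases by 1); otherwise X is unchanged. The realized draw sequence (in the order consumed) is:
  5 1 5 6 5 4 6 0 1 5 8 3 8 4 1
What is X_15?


16

t=0: X=5, d=5 → birth, X_1=6
t=1: X=6, d=1 → birth, X_2=7
t=2: X=7, d=5 → birth, X_3=8
t=3: X=8, d=6 → birth, X_4=9
t=4: X=9, d=5 → birth, X_5=10
t=5: X=10, d=4 → birth, X_6=11
t=6: X=11, d=6 → birth, X_7=12
t=7: X=12, d=0 → birth, X_8=13
t=8: X=13, d=1 → birth, X_9=14
t=9: X=14, d=5 → birth, X_10=15
t=10: X=15, d=8 → death, X_11=14
t=11: X=14, d=3 → birth, X_12=15
t=12: X=15, d=8 → death, X_13=14
t=13: X=14, d=4 → birth, X_14=15
t=14: X=15, d=1 → birth, X_15=16


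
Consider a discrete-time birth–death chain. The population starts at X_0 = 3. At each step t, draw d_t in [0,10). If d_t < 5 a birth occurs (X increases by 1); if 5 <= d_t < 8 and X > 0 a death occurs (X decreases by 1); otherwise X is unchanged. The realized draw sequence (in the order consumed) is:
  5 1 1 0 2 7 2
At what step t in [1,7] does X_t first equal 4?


t=0: X=3, d=5 → death, X_1=2
t=1: X=2, d=1 → birth, X_2=3
t=2: X=3, d=1 → birth, X_3=4
t=3: X=4, d=0 → birth, X_4=5
t=4: X=5, d=2 → birth, X_5=6
t=5: X=6, d=7 → death, X_6=5
t=6: X=5, d=2 → birth, X_7=6

3


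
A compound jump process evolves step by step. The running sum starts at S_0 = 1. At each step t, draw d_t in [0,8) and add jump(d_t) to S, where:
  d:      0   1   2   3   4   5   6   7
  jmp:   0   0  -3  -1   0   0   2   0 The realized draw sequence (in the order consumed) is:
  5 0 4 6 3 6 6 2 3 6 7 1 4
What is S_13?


t=0: S=1, d=5, jump=0, S_1=1
t=1: S=1, d=0, jump=0, S_2=1
t=2: S=1, d=4, jump=0, S_3=1
t=3: S=1, d=6, jump=2, S_4=3
t=4: S=3, d=3, jump=-1, S_5=2
t=5: S=2, d=6, jump=2, S_6=4
t=6: S=4, d=6, jump=2, S_7=6
t=7: S=6, d=2, jump=-3, S_8=3
t=8: S=3, d=3, jump=-1, S_9=2
t=9: S=2, d=6, jump=2, S_10=4
t=10: S=4, d=7, jump=0, S_11=4
t=11: S=4, d=1, jump=0, S_12=4
t=12: S=4, d=4, jump=0, S_13=4

4


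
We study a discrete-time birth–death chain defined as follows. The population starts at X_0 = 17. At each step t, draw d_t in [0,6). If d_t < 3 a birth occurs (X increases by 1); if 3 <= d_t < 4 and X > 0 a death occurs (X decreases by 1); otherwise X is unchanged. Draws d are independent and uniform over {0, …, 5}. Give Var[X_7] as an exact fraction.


X can drop by at most 1 per step and X_0 = 17 > T = 7, so X_t >= 17 − t >= 10 > 0 for every t <= 7: the floor at 0 (the 'and X > 0' condition) never binds. Hence X_7 = X_0 + Σ_{t<7} Y_t with i.i.d. increments Y_t = y(d_t) ∈ {+1, −1, 0}.
Outcome values over d=0..5: [1, 1, 1, -1, 0, 0]
Σy = 2, Σy² = 4, M = 6
μ = 2/6 = 1/3,  σ² = 4/6 − (1/3)² = 5/9
Independent increments: Var[X_7] = 7·σ² = 7·(5/9) = 35/9

35/9


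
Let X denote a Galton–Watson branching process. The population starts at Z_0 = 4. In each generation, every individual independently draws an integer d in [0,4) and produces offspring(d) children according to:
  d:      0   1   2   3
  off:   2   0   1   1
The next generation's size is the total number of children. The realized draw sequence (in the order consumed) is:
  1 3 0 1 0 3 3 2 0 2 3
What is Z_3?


5

gen 0: Z_0=4, draws=[1, 3, 0, 1], offspring=[0, 1, 2, 0], Z_1=3
gen 1: Z_1=3, draws=[0, 3, 3], offspring=[2, 1, 1], Z_2=4
gen 2: Z_2=4, draws=[2, 0, 2, 3], offspring=[1, 2, 1, 1], Z_3=5


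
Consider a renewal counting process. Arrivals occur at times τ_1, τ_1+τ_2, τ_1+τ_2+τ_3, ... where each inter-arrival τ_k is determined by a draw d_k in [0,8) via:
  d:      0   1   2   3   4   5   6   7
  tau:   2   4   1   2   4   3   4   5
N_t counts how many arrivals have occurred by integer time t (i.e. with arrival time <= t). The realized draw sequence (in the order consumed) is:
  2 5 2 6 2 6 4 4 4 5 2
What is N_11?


draw d_1=2: τ_1=1, arrival time A_1=1
draw d_2=5: τ_2=3, arrival time A_2=4
draw d_3=2: τ_3=1, arrival time A_3=5
draw d_4=6: τ_4=4, arrival time A_4=9
draw d_5=2: τ_5=1, arrival time A_5=10
draw d_6=6: τ_6=4, arrival time A_6=14
draw d_7=4: τ_7=4, arrival time A_7=18
draw d_8=4: τ_8=4, arrival time A_8=22
draw d_9=4: τ_9=4, arrival time A_9=26
draw d_10=5: τ_10=3, arrival time A_10=29
draw d_11=2: τ_11=1, arrival time A_11=30
N_t over t=0..11: 0:0 1:1 2:1 3:1 4:2 5:3 6:3 7:3 8:3 9:4 10:5 11:5

5


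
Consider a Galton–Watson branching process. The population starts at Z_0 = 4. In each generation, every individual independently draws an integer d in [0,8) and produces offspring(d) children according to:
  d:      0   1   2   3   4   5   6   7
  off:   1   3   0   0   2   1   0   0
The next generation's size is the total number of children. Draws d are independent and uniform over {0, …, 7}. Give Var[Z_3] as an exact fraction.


587951/65536

Outcome values over d=0..7: [1, 3, 0, 0, 2, 1, 0, 0]
Σy = 7, Σy² = 15, M = 8
μ = 7/8 = 7/8,  σ² = 15/8 − (7/8)² = 71/64
V_0 = 0, E_0 = 4
V_1 = 71/64·E_0 + (7/8)²·V_0 = 71/16;  E_1 = 7/2
V_2 = 71/64·E_1 + (7/8)²·V_1 = 7455/1024;  E_2 = 49/16
V_3 = 71/64·E_2 + (7/8)²·V_2 = 587951/65536;  E_3 = 343/128


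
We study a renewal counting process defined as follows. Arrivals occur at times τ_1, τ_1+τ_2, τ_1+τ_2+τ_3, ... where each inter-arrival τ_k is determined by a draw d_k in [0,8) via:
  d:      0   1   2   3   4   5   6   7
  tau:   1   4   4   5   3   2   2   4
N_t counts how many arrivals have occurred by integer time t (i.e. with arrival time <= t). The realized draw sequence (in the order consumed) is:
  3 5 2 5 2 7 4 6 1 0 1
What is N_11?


draw d_1=3: τ_1=5, arrival time A_1=5
draw d_2=5: τ_2=2, arrival time A_2=7
draw d_3=2: τ_3=4, arrival time A_3=11
draw d_4=5: τ_4=2, arrival time A_4=13
draw d_5=2: τ_5=4, arrival time A_5=17
draw d_6=7: τ_6=4, arrival time A_6=21
draw d_7=4: τ_7=3, arrival time A_7=24
draw d_8=6: τ_8=2, arrival time A_8=26
draw d_9=1: τ_9=4, arrival time A_9=30
draw d_10=0: τ_10=1, arrival time A_10=31
draw d_11=1: τ_11=4, arrival time A_11=35
N_t over t=0..11: 0:0 1:0 2:0 3:0 4:0 5:1 6:1 7:2 8:2 9:2 10:2 11:3

3


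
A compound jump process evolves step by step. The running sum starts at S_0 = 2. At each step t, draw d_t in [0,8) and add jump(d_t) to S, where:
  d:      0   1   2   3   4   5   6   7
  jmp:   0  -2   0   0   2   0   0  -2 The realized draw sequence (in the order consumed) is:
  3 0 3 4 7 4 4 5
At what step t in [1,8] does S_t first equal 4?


t=0: S=2, d=3, jump=0, S_1=2
t=1: S=2, d=0, jump=0, S_2=2
t=2: S=2, d=3, jump=0, S_3=2
t=3: S=2, d=4, jump=2, S_4=4
t=4: S=4, d=7, jump=-2, S_5=2
t=5: S=2, d=4, jump=2, S_6=4
t=6: S=4, d=4, jump=2, S_7=6
t=7: S=6, d=5, jump=0, S_8=6

4


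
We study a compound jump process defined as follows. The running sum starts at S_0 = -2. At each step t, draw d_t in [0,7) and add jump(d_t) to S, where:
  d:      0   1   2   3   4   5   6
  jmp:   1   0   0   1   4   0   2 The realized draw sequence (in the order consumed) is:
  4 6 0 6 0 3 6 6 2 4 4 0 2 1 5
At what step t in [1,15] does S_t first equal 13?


8

t=0: S=-2, d=4, jump=4, S_1=2
t=1: S=2, d=6, jump=2, S_2=4
t=2: S=4, d=0, jump=1, S_3=5
t=3: S=5, d=6, jump=2, S_4=7
t=4: S=7, d=0, jump=1, S_5=8
t=5: S=8, d=3, jump=1, S_6=9
t=6: S=9, d=6, jump=2, S_7=11
t=7: S=11, d=6, jump=2, S_8=13
t=8: S=13, d=2, jump=0, S_9=13
t=9: S=13, d=4, jump=4, S_10=17
t=10: S=17, d=4, jump=4, S_11=21
t=11: S=21, d=0, jump=1, S_12=22
t=12: S=22, d=2, jump=0, S_13=22
t=13: S=22, d=1, jump=0, S_14=22
t=14: S=22, d=5, jump=0, S_15=22


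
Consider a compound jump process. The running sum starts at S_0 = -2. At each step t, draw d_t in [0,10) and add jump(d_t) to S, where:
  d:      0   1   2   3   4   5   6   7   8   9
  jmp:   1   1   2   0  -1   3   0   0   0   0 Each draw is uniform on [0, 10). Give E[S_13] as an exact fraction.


Outcome values over d=0..9: [1, 1, 2, 0, -1, 3, 0, 0, 0, 0]
Σy = 6, Σy² = 16, M = 10
μ = 6/10 = 3/5,  σ² = 16/10 − (3/5)² = 31/25
E[S_13] = -2 + 13·(3/5) = 29/5

29/5


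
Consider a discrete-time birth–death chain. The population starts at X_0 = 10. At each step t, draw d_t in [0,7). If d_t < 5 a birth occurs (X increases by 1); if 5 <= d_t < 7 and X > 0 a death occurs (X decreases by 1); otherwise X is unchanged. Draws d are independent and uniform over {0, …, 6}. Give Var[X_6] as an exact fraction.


240/49

X can drop by at most 1 per step and X_0 = 10 > T = 6, so X_t >= 10 − t >= 4 > 0 for every t <= 6: the floor at 0 (the 'and X > 0' condition) never binds. Hence X_6 = X_0 + Σ_{t<6} Y_t with i.i.d. increments Y_t = y(d_t) ∈ {+1, −1, 0}.
Outcome values over d=0..6: [1, 1, 1, 1, 1, -1, -1]
Σy = 3, Σy² = 7, M = 7
μ = 3/7 = 3/7,  σ² = 7/7 − (3/7)² = 40/49
Independent increments: Var[X_6] = 6·σ² = 6·(40/49) = 240/49


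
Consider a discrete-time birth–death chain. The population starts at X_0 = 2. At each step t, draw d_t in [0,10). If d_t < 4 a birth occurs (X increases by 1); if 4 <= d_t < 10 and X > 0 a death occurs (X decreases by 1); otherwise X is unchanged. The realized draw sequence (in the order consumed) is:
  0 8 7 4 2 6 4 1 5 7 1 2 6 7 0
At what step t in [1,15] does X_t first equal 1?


3

t=0: X=2, d=0 → birth, X_1=3
t=1: X=3, d=8 → death, X_2=2
t=2: X=2, d=7 → death, X_3=1
t=3: X=1, d=4 → death, X_4=0
t=4: X=0, d=2 → birth, X_5=1
t=5: X=1, d=6 → death, X_6=0
t=6: X=0, d=4 → hold, X_7=0
t=7: X=0, d=1 → birth, X_8=1
t=8: X=1, d=5 → death, X_9=0
t=9: X=0, d=7 → hold, X_10=0
t=10: X=0, d=1 → birth, X_11=1
t=11: X=1, d=2 → birth, X_12=2
t=12: X=2, d=6 → death, X_13=1
t=13: X=1, d=7 → death, X_14=0
t=14: X=0, d=0 → birth, X_15=1


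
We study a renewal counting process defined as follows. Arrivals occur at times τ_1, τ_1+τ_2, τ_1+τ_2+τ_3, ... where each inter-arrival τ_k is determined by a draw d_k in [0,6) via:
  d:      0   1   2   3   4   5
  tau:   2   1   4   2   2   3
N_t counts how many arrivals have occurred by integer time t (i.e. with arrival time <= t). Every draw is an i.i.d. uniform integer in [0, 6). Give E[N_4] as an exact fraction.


Inter-arrival values over d=0..5: [2, 1, 4, 2, 2, 3]
Each d has probability 1/6, so the pmf of τ is: f(1) = 1/6, f(2) = 1/2, f(3) = 1/6, f(4) = 1/6
Renewal equation for m(n) = E[N_n]: condition on τ_1 = k (if k <= n, one arrival plus a fresh copy on the remaining n−k steps): m(n) = F(n) + Σ_{k<=n} f(k)·m(n−k), where F(n) = P(τ <= n) and m(0) = 0
m(1) = F(1) = 1/6
m(2) = F(2) + f(1)·m(1) = 2/3 + 1/6·1/6 = 25/36
m(3) = F(3) + f(1)·m(2) + f(2)·m(1) = 5/6 + 1/6·25/36 + 1/2·1/6 = 223/216
m(4) = F(4) + f(1)·m(3) + f(2)·m(2) + f(3)·m(1) = 1 + 1/6·223/216 + 1/2·25/36 + 1/6·1/6 = 2005/1296
E[N_4] = m(4) = 2005/1296

2005/1296


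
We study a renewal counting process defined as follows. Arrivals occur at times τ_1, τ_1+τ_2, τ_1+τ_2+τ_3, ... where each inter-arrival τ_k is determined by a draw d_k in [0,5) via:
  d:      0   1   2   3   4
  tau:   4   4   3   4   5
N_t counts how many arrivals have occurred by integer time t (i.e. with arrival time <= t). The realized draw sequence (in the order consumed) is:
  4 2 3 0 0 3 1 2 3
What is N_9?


2

draw d_1=4: τ_1=5, arrival time A_1=5
draw d_2=2: τ_2=3, arrival time A_2=8
draw d_3=3: τ_3=4, arrival time A_3=12
draw d_4=0: τ_4=4, arrival time A_4=16
draw d_5=0: τ_5=4, arrival time A_5=20
draw d_6=3: τ_6=4, arrival time A_6=24
draw d_7=1: τ_7=4, arrival time A_7=28
draw d_8=2: τ_8=3, arrival time A_8=31
draw d_9=3: τ_9=4, arrival time A_9=35
N_t over t=0..9: 0:0 1:0 2:0 3:0 4:0 5:1 6:1 7:1 8:2 9:2


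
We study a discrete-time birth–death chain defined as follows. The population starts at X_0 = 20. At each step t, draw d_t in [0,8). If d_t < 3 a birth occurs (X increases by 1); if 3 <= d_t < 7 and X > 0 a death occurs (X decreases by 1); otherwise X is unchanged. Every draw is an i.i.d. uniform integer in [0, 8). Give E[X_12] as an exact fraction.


37/2

X can drop by at most 1 per step and X_0 = 20 > T = 12, so X_t >= 20 − t >= 8 > 0 for every t <= 12: the floor at 0 (the 'and X > 0' condition) never binds. Hence X_12 = X_0 + Σ_{t<12} Y_t with i.i.d. increments Y_t = y(d_t) ∈ {+1, −1, 0}.
Outcome values over d=0..7: [1, 1, 1, -1, -1, -1, -1, 0]
Σy = -1, Σy² = 7, M = 8
μ = -1/8 = -1/8,  σ² = 7/8 − (-1/8)² = 55/64
E[X_12] = 20 + 12·(-1/8) = 37/2


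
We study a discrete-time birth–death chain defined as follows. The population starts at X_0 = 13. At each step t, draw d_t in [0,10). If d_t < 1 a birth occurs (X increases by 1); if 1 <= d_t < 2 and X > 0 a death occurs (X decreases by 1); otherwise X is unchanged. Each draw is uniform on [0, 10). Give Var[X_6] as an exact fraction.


X can drop by at most 1 per step and X_0 = 13 > T = 6, so X_t >= 13 − t >= 7 > 0 for every t <= 6: the floor at 0 (the 'and X > 0' condition) never binds. Hence X_6 = X_0 + Σ_{t<6} Y_t with i.i.d. increments Y_t = y(d_t) ∈ {+1, −1, 0}.
Outcome values over d=0..9: [1, -1, 0, 0, 0, 0, 0, 0, 0, 0]
Σy = 0, Σy² = 2, M = 10
μ = 0/10 = 0,  σ² = 2/10 − (0)² = 1/5
Independent increments: Var[X_6] = 6·σ² = 6·(1/5) = 6/5

6/5


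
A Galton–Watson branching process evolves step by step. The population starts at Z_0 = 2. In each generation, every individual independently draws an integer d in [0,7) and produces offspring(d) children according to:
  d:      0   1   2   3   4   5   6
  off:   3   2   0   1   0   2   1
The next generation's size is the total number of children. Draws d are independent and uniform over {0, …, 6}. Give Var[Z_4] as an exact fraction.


157697280/5764801

Outcome values over d=0..6: [3, 2, 0, 1, 0, 2, 1]
Σy = 9, Σy² = 19, M = 7
μ = 9/7 = 9/7,  σ² = 19/7 − (9/7)² = 52/49
V_0 = 0, E_0 = 2
V_1 = 52/49·E_0 + (9/7)²·V_0 = 104/49;  E_1 = 18/7
V_2 = 52/49·E_1 + (9/7)²·V_1 = 14976/2401;  E_2 = 162/49
V_3 = 52/49·E_2 + (9/7)²·V_2 = 1625832/117649;  E_3 = 1458/343
V_4 = 52/49·E_3 + (9/7)²·V_3 = 157697280/5764801;  E_4 = 13122/2401


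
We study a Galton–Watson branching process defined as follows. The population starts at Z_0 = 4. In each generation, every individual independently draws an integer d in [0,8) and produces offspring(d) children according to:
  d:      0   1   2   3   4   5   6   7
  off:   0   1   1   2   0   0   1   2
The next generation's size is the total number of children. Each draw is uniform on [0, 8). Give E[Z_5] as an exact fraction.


16807/8192

Outcome values over d=0..7: [0, 1, 1, 2, 0, 0, 1, 2]
Σy = 7, Σy² = 11, M = 8
μ = 7/8 = 7/8,  σ² = 11/8 − (7/8)² = 39/64
E[Z_0] = 4
E[Z_1] = 7/8·E[Z_0] = 7/2
E[Z_2] = 7/8·E[Z_1] = 49/16
E[Z_3] = 7/8·E[Z_2] = 343/128
E[Z_4] = 7/8·E[Z_3] = 2401/1024
E[Z_5] = 7/8·E[Z_4] = 16807/8192


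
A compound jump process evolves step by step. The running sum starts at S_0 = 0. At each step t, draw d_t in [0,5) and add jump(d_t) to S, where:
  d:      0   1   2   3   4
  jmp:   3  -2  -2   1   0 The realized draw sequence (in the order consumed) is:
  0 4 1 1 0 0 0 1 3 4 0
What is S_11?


t=0: S=0, d=0, jump=3, S_1=3
t=1: S=3, d=4, jump=0, S_2=3
t=2: S=3, d=1, jump=-2, S_3=1
t=3: S=1, d=1, jump=-2, S_4=-1
t=4: S=-1, d=0, jump=3, S_5=2
t=5: S=2, d=0, jump=3, S_6=5
t=6: S=5, d=0, jump=3, S_7=8
t=7: S=8, d=1, jump=-2, S_8=6
t=8: S=6, d=3, jump=1, S_9=7
t=9: S=7, d=4, jump=0, S_10=7
t=10: S=7, d=0, jump=3, S_11=10

10


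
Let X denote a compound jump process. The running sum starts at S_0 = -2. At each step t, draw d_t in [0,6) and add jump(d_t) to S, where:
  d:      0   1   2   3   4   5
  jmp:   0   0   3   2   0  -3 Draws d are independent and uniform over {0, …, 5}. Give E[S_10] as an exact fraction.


Outcome values over d=0..5: [0, 0, 3, 2, 0, -3]
Σy = 2, Σy² = 22, M = 6
μ = 2/6 = 1/3,  σ² = 22/6 − (1/3)² = 32/9
E[S_10] = -2 + 10·(1/3) = 4/3

4/3


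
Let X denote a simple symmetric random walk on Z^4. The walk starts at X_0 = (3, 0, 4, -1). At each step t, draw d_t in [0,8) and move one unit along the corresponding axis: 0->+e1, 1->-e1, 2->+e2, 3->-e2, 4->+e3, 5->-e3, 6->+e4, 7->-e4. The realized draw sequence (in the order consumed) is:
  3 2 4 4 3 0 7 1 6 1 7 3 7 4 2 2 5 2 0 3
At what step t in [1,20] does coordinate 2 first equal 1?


t=0: X=(3, 0, 4, -1), d=3 → -e2, X_1=(3, -1, 4, -1)
t=1: X=(3, -1, 4, -1), d=2 → +e2, X_2=(3, 0, 4, -1)
t=2: X=(3, 0, 4, -1), d=4 → +e3, X_3=(3, 0, 5, -1)
t=3: X=(3, 0, 5, -1), d=4 → +e3, X_4=(3, 0, 6, -1)
t=4: X=(3, 0, 6, -1), d=3 → -e2, X_5=(3, -1, 6, -1)
t=5: X=(3, -1, 6, -1), d=0 → +e1, X_6=(4, -1, 6, -1)
t=6: X=(4, -1, 6, -1), d=7 → -e4, X_7=(4, -1, 6, -2)
t=7: X=(4, -1, 6, -2), d=1 → -e1, X_8=(3, -1, 6, -2)
t=8: X=(3, -1, 6, -2), d=6 → +e4, X_9=(3, -1, 6, -1)
t=9: X=(3, -1, 6, -1), d=1 → -e1, X_10=(2, -1, 6, -1)
t=10: X=(2, -1, 6, -1), d=7 → -e4, X_11=(2, -1, 6, -2)
t=11: X=(2, -1, 6, -2), d=3 → -e2, X_12=(2, -2, 6, -2)
t=12: X=(2, -2, 6, -2), d=7 → -e4, X_13=(2, -2, 6, -3)
t=13: X=(2, -2, 6, -3), d=4 → +e3, X_14=(2, -2, 7, -3)
t=14: X=(2, -2, 7, -3), d=2 → +e2, X_15=(2, -1, 7, -3)
t=15: X=(2, -1, 7, -3), d=2 → +e2, X_16=(2, 0, 7, -3)
t=16: X=(2, 0, 7, -3), d=5 → -e3, X_17=(2, 0, 6, -3)
t=17: X=(2, 0, 6, -3), d=2 → +e2, X_18=(2, 1, 6, -3)
t=18: X=(2, 1, 6, -3), d=0 → +e1, X_19=(3, 1, 6, -3)
t=19: X=(3, 1, 6, -3), d=3 → -e2, X_20=(3, 0, 6, -3)

18


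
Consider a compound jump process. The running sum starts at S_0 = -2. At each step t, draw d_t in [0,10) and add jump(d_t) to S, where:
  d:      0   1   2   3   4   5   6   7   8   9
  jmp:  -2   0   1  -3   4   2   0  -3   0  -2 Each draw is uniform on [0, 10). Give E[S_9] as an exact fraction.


-47/10

Outcome values over d=0..9: [-2, 0, 1, -3, 4, 2, 0, -3, 0, -2]
Σy = -3, Σy² = 47, M = 10
μ = -3/10 = -3/10,  σ² = 47/10 − (-3/10)² = 461/100
E[S_9] = -2 + 9·(-3/10) = -47/10


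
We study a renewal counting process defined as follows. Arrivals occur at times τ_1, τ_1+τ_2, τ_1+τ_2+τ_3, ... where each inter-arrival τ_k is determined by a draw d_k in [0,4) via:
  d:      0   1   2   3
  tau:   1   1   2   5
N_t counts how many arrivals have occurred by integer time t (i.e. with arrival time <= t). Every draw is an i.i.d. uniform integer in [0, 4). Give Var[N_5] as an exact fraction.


Inter-arrival values over d=0..3: [1, 1, 2, 5]
Each d has probability 1/4, so the pmf of τ is: f(1) = 1/2, f(2) = 1/4, f(5) = 1/4
Let p_n(j) = P(N_n = j), with p_0 = [1]. Condition on τ_1: p_n(0) = P(τ > n), and for j >= 1, p_n(j) = Σ_{k<=n} f(k)·p_{n−k}(j−1)
p_1 = [1/2, 1/2]  (j = 0..1)
p_2 = [1/4, 1/2, 1/4]  (j = 0..2)
p_3 = [1/4, 1/4, 3/8, 1/8]  (j = 0..3)
p_4 = [1/4, 3/16, 1/4, 1/4, 1/16]  (j = 0..4)
p_5 = [0, 7/16, 5/32, 7/32, 5/32, 1/32]  (j = 0..5)
E[N_5] = Σ j·p_5(j) = 35/16;  E[N_5²] = Σ j²·p_5(j) = 101/16
Var[N_5] = 101/16 − (35/16)² = 391/256

391/256


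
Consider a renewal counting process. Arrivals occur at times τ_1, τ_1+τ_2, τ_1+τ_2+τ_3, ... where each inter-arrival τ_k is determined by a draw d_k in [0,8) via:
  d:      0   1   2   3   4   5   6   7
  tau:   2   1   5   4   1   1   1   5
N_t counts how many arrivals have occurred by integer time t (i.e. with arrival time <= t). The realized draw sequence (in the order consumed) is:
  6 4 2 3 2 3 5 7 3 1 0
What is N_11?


draw d_1=6: τ_1=1, arrival time A_1=1
draw d_2=4: τ_2=1, arrival time A_2=2
draw d_3=2: τ_3=5, arrival time A_3=7
draw d_4=3: τ_4=4, arrival time A_4=11
draw d_5=2: τ_5=5, arrival time A_5=16
draw d_6=3: τ_6=4, arrival time A_6=20
draw d_7=5: τ_7=1, arrival time A_7=21
draw d_8=7: τ_8=5, arrival time A_8=26
draw d_9=3: τ_9=4, arrival time A_9=30
draw d_10=1: τ_10=1, arrival time A_10=31
draw d_11=0: τ_11=2, arrival time A_11=33
N_t over t=0..11: 0:0 1:1 2:2 3:2 4:2 5:2 6:2 7:3 8:3 9:3 10:3 11:4

4


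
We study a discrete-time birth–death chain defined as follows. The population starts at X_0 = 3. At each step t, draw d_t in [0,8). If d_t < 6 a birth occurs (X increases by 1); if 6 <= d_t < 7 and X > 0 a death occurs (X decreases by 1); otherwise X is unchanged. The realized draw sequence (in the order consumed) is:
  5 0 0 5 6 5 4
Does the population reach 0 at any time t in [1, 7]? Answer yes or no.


no

t=0: X=3, d=5 → birth, X_1=4
t=1: X=4, d=0 → birth, X_2=5
t=2: X=5, d=0 → birth, X_3=6
t=3: X=6, d=5 → birth, X_4=7
t=4: X=7, d=6 → death, X_5=6
t=5: X=6, d=5 → birth, X_6=7
t=6: X=7, d=4 → birth, X_7=8


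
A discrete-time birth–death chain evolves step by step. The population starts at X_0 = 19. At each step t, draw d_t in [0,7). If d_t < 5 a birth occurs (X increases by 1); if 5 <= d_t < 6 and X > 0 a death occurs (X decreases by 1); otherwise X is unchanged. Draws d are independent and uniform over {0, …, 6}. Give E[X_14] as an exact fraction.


X can drop by at most 1 per step and X_0 = 19 > T = 14, so X_t >= 19 − t >= 5 > 0 for every t <= 14: the floor at 0 (the 'and X > 0' condition) never binds. Hence X_14 = X_0 + Σ_{t<14} Y_t with i.i.d. increments Y_t = y(d_t) ∈ {+1, −1, 0}.
Outcome values over d=0..6: [1, 1, 1, 1, 1, -1, 0]
Σy = 4, Σy² = 6, M = 7
μ = 4/7 = 4/7,  σ² = 6/7 − (4/7)² = 26/49
E[X_14] = 19 + 14·(4/7) = 27

27


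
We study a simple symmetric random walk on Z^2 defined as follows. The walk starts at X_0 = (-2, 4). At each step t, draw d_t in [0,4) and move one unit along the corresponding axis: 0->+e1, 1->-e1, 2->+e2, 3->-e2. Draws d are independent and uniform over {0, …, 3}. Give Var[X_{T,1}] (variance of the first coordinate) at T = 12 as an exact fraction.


6

Outcome values over d=0..3: [1, -1, 0, 0]
Σy = 0, Σy² = 2, M = 4
μ = 0/4 = 0,  σ² = 2/4 − (0)² = 1/2
Independent increments: Var[X_12] = 12·σ² = 12·(1/2) = 6


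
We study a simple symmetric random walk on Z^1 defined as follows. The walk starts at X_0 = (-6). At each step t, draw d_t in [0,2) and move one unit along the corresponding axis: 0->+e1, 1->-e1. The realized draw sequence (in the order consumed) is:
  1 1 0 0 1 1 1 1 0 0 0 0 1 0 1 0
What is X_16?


t=0: X=(-6), d=1 → -e1, X_1=(-7)
t=1: X=(-7), d=1 → -e1, X_2=(-8)
t=2: X=(-8), d=0 → +e1, X_3=(-7)
t=3: X=(-7), d=0 → +e1, X_4=(-6)
t=4: X=(-6), d=1 → -e1, X_5=(-7)
t=5: X=(-7), d=1 → -e1, X_6=(-8)
t=6: X=(-8), d=1 → -e1, X_7=(-9)
t=7: X=(-9), d=1 → -e1, X_8=(-10)
t=8: X=(-10), d=0 → +e1, X_9=(-9)
t=9: X=(-9), d=0 → +e1, X_10=(-8)
t=10: X=(-8), d=0 → +e1, X_11=(-7)
t=11: X=(-7), d=0 → +e1, X_12=(-6)
t=12: X=(-6), d=1 → -e1, X_13=(-7)
t=13: X=(-7), d=0 → +e1, X_14=(-6)
t=14: X=(-6), d=1 → -e1, X_15=(-7)
t=15: X=(-7), d=0 → +e1, X_16=(-6)

(-6)


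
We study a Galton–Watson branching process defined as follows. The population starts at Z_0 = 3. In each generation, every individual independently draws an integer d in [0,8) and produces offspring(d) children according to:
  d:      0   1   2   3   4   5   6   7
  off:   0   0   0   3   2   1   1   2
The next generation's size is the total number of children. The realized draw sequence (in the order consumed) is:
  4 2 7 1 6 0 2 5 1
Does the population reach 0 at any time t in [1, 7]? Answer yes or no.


gen 0: Z_0=3, draws=[4, 2, 7], offspring=[2, 0, 2], Z_1=4
gen 1: Z_1=4, draws=[1, 6, 0, 2], offspring=[0, 1, 0, 0], Z_2=1
gen 2: Z_2=1, draws=[5], offspring=[1], Z_3=1
gen 3: Z_3=1, draws=[1], offspring=[0], Z_4=0
gen 4: Z_4=0, draws=[], offspring=[], Z_5=0
gen 5: Z_5=0, draws=[], offspring=[], Z_6=0
gen 6: Z_6=0, draws=[], offspring=[], Z_7=0

yes


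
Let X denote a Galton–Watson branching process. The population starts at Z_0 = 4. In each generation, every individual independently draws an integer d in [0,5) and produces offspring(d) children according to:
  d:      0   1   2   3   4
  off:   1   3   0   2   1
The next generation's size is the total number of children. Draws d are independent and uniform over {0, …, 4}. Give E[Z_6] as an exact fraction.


Outcome values over d=0..4: [1, 3, 0, 2, 1]
Σy = 7, Σy² = 15, M = 5
μ = 7/5 = 7/5,  σ² = 15/5 − (7/5)² = 26/25
E[Z_0] = 4
E[Z_1] = 7/5·E[Z_0] = 28/5
E[Z_2] = 7/5·E[Z_1] = 196/25
E[Z_3] = 7/5·E[Z_2] = 1372/125
E[Z_4] = 7/5·E[Z_3] = 9604/625
E[Z_5] = 7/5·E[Z_4] = 67228/3125
E[Z_6] = 7/5·E[Z_5] = 470596/15625

470596/15625


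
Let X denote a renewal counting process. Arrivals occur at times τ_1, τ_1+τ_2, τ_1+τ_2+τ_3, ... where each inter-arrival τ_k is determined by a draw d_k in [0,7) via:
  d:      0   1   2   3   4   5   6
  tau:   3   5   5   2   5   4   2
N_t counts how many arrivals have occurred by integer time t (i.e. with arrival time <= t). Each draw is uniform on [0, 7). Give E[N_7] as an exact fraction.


552/343

Inter-arrival values over d=0..6: [3, 5, 5, 2, 5, 4, 2]
Each d has probability 1/7, so the pmf of τ is: f(2) = 2/7, f(3) = 1/7, f(4) = 1/7, f(5) = 3/7
Renewal equation for m(n) = E[N_n]: condition on τ_1 = k (if k <= n, one arrival plus a fresh copy on the remaining n−k steps): m(n) = F(n) + Σ_{k<=n} f(k)·m(n−k), where F(n) = P(τ <= n) and m(0) = 0
m(1) = F(1) = 0
m(2) = F(2) = 2/7
m(3) = F(3) = 3/7
m(4) = F(4) + f(2)·m(2) = 4/7 + 2/7·2/7 = 32/49
m(5) = F(5) + f(2)·m(3) + f(3)·m(2) = 1 + 2/7·3/7 + 1/7·2/7 = 57/49
m(6) = F(6) + f(2)·m(4) + f(3)·m(3) + f(4)·m(2) = 1 + 2/7·32/49 + 1/7·3/7 + 1/7·2/7 = 442/343
m(7) = F(7) + f(2)·m(5) + f(3)·m(4) + f(4)·m(3) + f(5)·m(2) = 1 + 2/7·57/49 + 1/7·32/49 + 1/7·3/7 + 3/7·2/7 = 552/343
E[N_7] = m(7) = 552/343


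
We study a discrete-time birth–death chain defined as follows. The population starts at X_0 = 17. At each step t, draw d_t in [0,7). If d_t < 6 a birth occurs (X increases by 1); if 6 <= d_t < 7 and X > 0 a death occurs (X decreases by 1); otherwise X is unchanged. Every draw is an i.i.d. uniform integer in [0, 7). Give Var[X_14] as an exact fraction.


X can drop by at most 1 per step and X_0 = 17 > T = 14, so X_t >= 17 − t >= 3 > 0 for every t <= 14: the floor at 0 (the 'and X > 0' condition) never binds. Hence X_14 = X_0 + Σ_{t<14} Y_t with i.i.d. increments Y_t = y(d_t) ∈ {+1, −1, 0}.
Outcome values over d=0..6: [1, 1, 1, 1, 1, 1, -1]
Σy = 5, Σy² = 7, M = 7
μ = 5/7 = 5/7,  σ² = 7/7 − (5/7)² = 24/49
Independent increments: Var[X_14] = 14·σ² = 14·(24/49) = 48/7

48/7


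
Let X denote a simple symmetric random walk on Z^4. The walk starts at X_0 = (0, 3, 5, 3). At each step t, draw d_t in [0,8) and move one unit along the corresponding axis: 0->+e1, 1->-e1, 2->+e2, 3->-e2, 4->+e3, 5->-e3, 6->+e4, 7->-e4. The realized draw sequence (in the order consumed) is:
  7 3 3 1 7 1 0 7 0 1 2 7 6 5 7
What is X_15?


(-1, 2, 4, -1)

t=0: X=(0, 3, 5, 3), d=7 → -e4, X_1=(0, 3, 5, 2)
t=1: X=(0, 3, 5, 2), d=3 → -e2, X_2=(0, 2, 5, 2)
t=2: X=(0, 2, 5, 2), d=3 → -e2, X_3=(0, 1, 5, 2)
t=3: X=(0, 1, 5, 2), d=1 → -e1, X_4=(-1, 1, 5, 2)
t=4: X=(-1, 1, 5, 2), d=7 → -e4, X_5=(-1, 1, 5, 1)
t=5: X=(-1, 1, 5, 1), d=1 → -e1, X_6=(-2, 1, 5, 1)
t=6: X=(-2, 1, 5, 1), d=0 → +e1, X_7=(-1, 1, 5, 1)
t=7: X=(-1, 1, 5, 1), d=7 → -e4, X_8=(-1, 1, 5, 0)
t=8: X=(-1, 1, 5, 0), d=0 → +e1, X_9=(0, 1, 5, 0)
t=9: X=(0, 1, 5, 0), d=1 → -e1, X_10=(-1, 1, 5, 0)
t=10: X=(-1, 1, 5, 0), d=2 → +e2, X_11=(-1, 2, 5, 0)
t=11: X=(-1, 2, 5, 0), d=7 → -e4, X_12=(-1, 2, 5, -1)
t=12: X=(-1, 2, 5, -1), d=6 → +e4, X_13=(-1, 2, 5, 0)
t=13: X=(-1, 2, 5, 0), d=5 → -e3, X_14=(-1, 2, 4, 0)
t=14: X=(-1, 2, 4, 0), d=7 → -e4, X_15=(-1, 2, 4, -1)


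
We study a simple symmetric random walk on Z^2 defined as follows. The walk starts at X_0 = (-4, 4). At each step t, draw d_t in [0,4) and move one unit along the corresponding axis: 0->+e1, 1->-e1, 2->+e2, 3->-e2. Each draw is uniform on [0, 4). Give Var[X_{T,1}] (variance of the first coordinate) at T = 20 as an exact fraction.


Outcome values over d=0..3: [1, -1, 0, 0]
Σy = 0, Σy² = 2, M = 4
μ = 0/4 = 0,  σ² = 2/4 − (0)² = 1/2
Independent increments: Var[X_20] = 20·σ² = 20·(1/2) = 10

10


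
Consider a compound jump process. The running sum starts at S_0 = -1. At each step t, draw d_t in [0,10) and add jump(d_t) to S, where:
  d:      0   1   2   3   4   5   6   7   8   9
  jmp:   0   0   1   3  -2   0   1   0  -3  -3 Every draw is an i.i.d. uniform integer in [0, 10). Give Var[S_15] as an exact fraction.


Outcome values over d=0..9: [0, 0, 1, 3, -2, 0, 1, 0, -3, -3]
Σy = -3, Σy² = 33, M = 10
μ = -3/10 = -3/10,  σ² = 33/10 − (-3/10)² = 321/100
Independent increments: Var[S_15] = 15·σ² = 15·(321/100) = 963/20

963/20


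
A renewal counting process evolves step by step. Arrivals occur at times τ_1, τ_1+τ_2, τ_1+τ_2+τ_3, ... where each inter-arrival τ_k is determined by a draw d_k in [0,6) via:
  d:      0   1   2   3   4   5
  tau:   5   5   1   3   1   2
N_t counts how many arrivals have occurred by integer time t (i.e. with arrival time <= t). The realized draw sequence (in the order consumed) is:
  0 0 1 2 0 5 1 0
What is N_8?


draw d_1=0: τ_1=5, arrival time A_1=5
draw d_2=0: τ_2=5, arrival time A_2=10
draw d_3=1: τ_3=5, arrival time A_3=15
draw d_4=2: τ_4=1, arrival time A_4=16
draw d_5=0: τ_5=5, arrival time A_5=21
draw d_6=5: τ_6=2, arrival time A_6=23
draw d_7=1: τ_7=5, arrival time A_7=28
draw d_8=0: τ_8=5, arrival time A_8=33
N_t over t=0..8: 0:0 1:0 2:0 3:0 4:0 5:1 6:1 7:1 8:1

1


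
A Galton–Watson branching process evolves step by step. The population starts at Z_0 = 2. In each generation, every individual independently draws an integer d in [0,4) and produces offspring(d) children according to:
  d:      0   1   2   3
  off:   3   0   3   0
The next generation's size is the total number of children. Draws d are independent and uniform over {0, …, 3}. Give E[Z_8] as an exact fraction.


6561/128

Outcome values over d=0..3: [3, 0, 3, 0]
Σy = 6, Σy² = 18, M = 4
μ = 6/4 = 3/2,  σ² = 18/4 − (3/2)² = 9/4
E[Z_0] = 2
E[Z_1] = 3/2·E[Z_0] = 3
E[Z_2] = 3/2·E[Z_1] = 9/2
E[Z_3] = 3/2·E[Z_2] = 27/4
E[Z_4] = 3/2·E[Z_3] = 81/8
E[Z_5] = 3/2·E[Z_4] = 243/16
E[Z_6] = 3/2·E[Z_5] = 729/32
E[Z_7] = 3/2·E[Z_6] = 2187/64
E[Z_8] = 3/2·E[Z_7] = 6561/128


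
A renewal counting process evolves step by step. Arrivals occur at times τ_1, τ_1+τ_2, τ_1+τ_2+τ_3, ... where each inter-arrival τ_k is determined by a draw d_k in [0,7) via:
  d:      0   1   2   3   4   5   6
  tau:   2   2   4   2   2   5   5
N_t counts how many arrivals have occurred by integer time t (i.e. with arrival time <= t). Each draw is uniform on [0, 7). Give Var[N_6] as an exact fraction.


69656/117649

Inter-arrival values over d=0..6: [2, 2, 4, 2, 2, 5, 5]
Each d has probability 1/7, so the pmf of τ is: f(2) = 4/7, f(4) = 1/7, f(5) = 2/7
Let p_n(j) = P(N_n = j), with p_0 = [1]. Condition on τ_1: p_n(0) = P(τ > n), and for j >= 1, p_n(j) = Σ_{k<=n} f(k)·p_{n−k}(j−1)
p_1 = [1]  (j = 0)
p_2 = [3/7, 4/7]  (j = 0..1)
p_3 = [3/7, 4/7]  (j = 0..1)
p_4 = [2/7, 19/49, 16/49]  (j = 0..2)
p_5 = [0, 33/49, 16/49]  (j = 0..2)
p_6 = [0, 25/49, 104/343, 64/343]  (j = 0..3)
E[N_6] = Σ j·p_6(j) = 575/343;  E[N_6²] = Σ j²·p_6(j) = 1167/343
Var[N_6] = 1167/343 − (575/343)² = 69656/117649


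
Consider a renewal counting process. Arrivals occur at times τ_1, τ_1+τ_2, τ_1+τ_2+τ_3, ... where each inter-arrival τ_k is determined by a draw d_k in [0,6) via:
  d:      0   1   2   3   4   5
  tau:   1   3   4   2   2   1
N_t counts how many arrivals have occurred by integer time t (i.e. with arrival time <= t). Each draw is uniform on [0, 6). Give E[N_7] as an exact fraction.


Inter-arrival values over d=0..5: [1, 3, 4, 2, 2, 1]
Each d has probability 1/6, so the pmf of τ is: f(1) = 1/3, f(2) = 1/3, f(3) = 1/6, f(4) = 1/6
Renewal equation for m(n) = E[N_n]: condition on τ_1 = k (if k <= n, one arrival plus a fresh copy on the remaining n−k steps): m(n) = F(n) + Σ_{k<=n} f(k)·m(n−k), where F(n) = P(τ <= n) and m(0) = 0
m(1) = F(1) = 1/3
m(2) = F(2) + f(1)·m(1) = 2/3 + 1/3·1/3 = 7/9
m(3) = F(3) + f(1)·m(2) + f(2)·m(1) = 5/6 + 1/3·7/9 + 1/3·1/3 = 65/54
m(4) = F(4) + f(1)·m(3) + f(2)·m(2) + f(3)·m(1) = 1 + 1/3·65/54 + 1/3·7/9 + 1/6·1/3 = 139/81
m(5) = F(5) + f(1)·m(4) + f(2)·m(3) + f(3)·m(2) + f(4)·m(1) = 1 + 1/3·139/81 + 1/3·65/54 + 1/6·7/9 + 1/6·1/3 = 1049/486
m(6) = F(6) + f(1)·m(5) + f(2)·m(4) + f(3)·m(3) + f(4)·m(2) = 1 + 1/3·1049/486 + 1/3·139/81 + 1/6·65/54 + 1/6·7/9 = 7645/2916
m(7) = F(7) + f(1)·m(6) + f(2)·m(5) + f(3)·m(4) + f(4)·m(3) = 1 + 1/3·7645/2916 + 1/3·1049/486 + 1/6·139/81 + 1/6·65/54 = 6736/2187
E[N_7] = m(7) = 6736/2187

6736/2187


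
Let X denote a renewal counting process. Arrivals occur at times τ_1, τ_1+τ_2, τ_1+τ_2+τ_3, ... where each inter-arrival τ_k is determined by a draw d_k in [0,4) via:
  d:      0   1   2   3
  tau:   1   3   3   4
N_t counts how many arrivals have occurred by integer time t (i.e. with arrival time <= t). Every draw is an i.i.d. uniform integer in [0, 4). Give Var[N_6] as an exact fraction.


9503303/16777216

Inter-arrival values over d=0..3: [1, 3, 3, 4]
Each d has probability 1/4, so the pmf of τ is: f(1) = 1/4, f(3) = 1/2, f(4) = 1/4
Let p_n(j) = P(N_n = j), with p_0 = [1]. Condition on τ_1: p_n(0) = P(τ > n), and for j >= 1, p_n(j) = Σ_{k<=n} f(k)·p_{n−k}(j−1)
p_1 = [3/4, 1/4]  (j = 0..1)
p_2 = [3/4, 3/16, 1/16]  (j = 0..2)
p_3 = [1/4, 11/16, 3/64, 1/64]  (j = 0..3)
p_4 = [0, 11/16, 19/64, 3/256, 1/256]  (j = 0..4)
p_5 = [0, 9/16, 21/64, 27/256, 3/1024, 1/1024]  (j = 0..5)
p_6 = [0, 5/16, 17/32, 31/256, 35/1024, 3/4096, 1/4096]  (j = 0..6)
E[N_6] = Σ j·p_6(j) = 7701/4096;  E[N_6²] = Σ j²·p_6(j) = 16799/4096
Var[N_6] = 16799/4096 − (7701/4096)² = 9503303/16777216
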